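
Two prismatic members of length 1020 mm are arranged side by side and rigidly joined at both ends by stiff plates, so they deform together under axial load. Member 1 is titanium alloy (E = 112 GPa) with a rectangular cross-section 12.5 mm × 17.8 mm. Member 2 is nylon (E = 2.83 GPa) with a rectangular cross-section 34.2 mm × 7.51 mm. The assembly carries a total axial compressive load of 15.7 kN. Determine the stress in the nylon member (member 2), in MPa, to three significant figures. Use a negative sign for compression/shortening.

-1.73 MPa

A_1 = 222.5 mm².
A_2 = 256.8 mm².
Equal strain + equilibrium ⇒ each member carries load in proportion to AE: A₁E₁ = 24920000 N, A₂E₂ = 726900 N, ΣAE = 25650000 N.
σ₂ = P·E₂/ΣAE = -15700·2830/25650000 = -1.732 MPa.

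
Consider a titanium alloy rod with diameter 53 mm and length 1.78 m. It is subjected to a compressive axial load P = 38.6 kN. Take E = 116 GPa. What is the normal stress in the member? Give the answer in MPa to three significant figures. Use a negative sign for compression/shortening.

A = 2206 mm².
σ = N/A = -38600/2206 = -17.5 MPa.

-17.5 MPa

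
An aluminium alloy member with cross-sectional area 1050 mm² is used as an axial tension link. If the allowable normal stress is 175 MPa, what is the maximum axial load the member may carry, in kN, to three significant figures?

184 kN

P_max = σ_allow · A = 175 · 1050 = 183800 N = 183.8 kN.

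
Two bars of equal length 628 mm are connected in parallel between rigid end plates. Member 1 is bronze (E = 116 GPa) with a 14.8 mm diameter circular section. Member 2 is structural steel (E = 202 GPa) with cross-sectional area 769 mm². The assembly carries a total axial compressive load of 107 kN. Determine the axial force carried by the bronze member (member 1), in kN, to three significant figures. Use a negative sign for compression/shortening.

-12.2 kN

A_1 = 172 mm².
Equal strain + equilibrium ⇒ each member carries load in proportion to AE: A₁E₁ = 19960000 N, A₂E₂ = 155300000 N, ΣAE = 175300000 N.
F₁ = P·A₁E₁/ΣAE = -107000·19960000/175300000 = -12180 N.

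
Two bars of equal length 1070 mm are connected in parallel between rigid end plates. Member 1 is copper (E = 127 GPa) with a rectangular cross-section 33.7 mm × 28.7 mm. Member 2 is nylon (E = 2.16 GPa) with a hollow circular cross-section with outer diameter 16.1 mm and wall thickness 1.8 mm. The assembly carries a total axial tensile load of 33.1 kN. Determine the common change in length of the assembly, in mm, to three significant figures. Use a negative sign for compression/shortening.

A_1 = 967.2 mm².
A_2 = 80.86 mm².
Equal strain + equilibrium ⇒ each member carries load in proportion to AE: A₁E₁ = 122800000 N, A₂E₂ = 174700 N, ΣAE = 123000000 N.
δ = PL/ΣAE = 33100·1070/123000000 = 0.2879 mm.

0.288 mm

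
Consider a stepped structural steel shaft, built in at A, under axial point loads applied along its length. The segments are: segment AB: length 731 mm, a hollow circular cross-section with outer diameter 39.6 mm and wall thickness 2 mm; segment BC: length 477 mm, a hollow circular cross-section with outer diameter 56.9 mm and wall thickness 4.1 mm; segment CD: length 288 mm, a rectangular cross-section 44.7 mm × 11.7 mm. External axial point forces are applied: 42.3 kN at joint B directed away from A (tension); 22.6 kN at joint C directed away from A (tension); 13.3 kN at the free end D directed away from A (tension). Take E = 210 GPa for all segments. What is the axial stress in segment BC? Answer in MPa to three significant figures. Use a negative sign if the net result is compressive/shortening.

Internal axial forces (sectioning from the free end, tension +): N_CD = 13.3 kN, N_BC = 35.9 kN, N_AB = 78.2 kN.
A_BC = 680.1 mm².
σ_BC = N_BC/A_BC = 35900/680.1 = 52.79 MPa.

52.8 MPa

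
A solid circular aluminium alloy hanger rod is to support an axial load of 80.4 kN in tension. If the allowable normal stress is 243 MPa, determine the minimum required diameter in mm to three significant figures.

20.5 mm

Required area A ≥ P/σ_allow = 80400/243 = 330.9 mm².
For a solid circular section, d ≥ √(4A/π) = 20.52 mm.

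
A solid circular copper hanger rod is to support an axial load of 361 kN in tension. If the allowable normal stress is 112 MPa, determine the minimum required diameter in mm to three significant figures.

64.1 mm

Required area A ≥ P/σ_allow = 361000/112 = 3223 mm².
For a solid circular section, d ≥ √(4A/π) = 64.06 mm.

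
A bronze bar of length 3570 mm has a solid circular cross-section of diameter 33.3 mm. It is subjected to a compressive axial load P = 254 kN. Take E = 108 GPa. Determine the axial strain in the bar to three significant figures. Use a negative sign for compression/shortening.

A = 870.9 mm².
σ = N/A = -291.6 MPa; ε = σ/E = -291.6/108000 = -2.700e-03.

-0.00270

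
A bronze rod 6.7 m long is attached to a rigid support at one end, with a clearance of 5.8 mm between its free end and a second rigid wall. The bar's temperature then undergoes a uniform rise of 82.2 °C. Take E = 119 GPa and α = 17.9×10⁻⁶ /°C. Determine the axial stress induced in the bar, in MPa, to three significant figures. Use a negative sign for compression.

-72.1 MPa

Free thermal expansion αLΔT = 17.9e-6 · 6700 · 82.2 = 9.858 mm.
The walls engage after the gap closes; constrained expansion = 9.858 − 5.8 = 4.058 mm.
The walls impose strain ε = −(4.058)/6700 = -6.0571e-04; σ = Eε = 119000 · -6.0571e-04 = -72.08 MPa.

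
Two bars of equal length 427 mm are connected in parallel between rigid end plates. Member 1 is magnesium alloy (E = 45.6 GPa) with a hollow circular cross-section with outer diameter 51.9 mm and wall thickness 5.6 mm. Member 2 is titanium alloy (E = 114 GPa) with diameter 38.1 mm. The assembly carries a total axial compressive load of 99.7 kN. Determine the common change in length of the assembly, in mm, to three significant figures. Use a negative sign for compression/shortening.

A_1 = 814.6 mm².
A_2 = 1140 mm².
Equal strain + equilibrium ⇒ each member carries load in proportion to AE: A₁E₁ = 37140000 N, A₂E₂ = 130000000 N, ΣAE = 167100000 N.
δ = PL/ΣAE = -99700·427/167100000 = -0.2547 mm.

-0.255 mm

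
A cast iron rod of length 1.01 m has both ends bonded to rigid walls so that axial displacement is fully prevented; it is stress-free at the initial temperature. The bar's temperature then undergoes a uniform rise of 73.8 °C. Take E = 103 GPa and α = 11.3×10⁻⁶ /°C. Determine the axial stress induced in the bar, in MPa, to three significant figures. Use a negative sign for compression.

-85.9 MPa

Free thermal expansion αLΔT = 11.3e-6 · 1010 · 73.8 = 0.8423 mm.
The walls impose strain ε = −(0.8423)/1010 = -8.3394e-04; σ = Eε = 103000 · -8.3394e-04 = -85.9 MPa.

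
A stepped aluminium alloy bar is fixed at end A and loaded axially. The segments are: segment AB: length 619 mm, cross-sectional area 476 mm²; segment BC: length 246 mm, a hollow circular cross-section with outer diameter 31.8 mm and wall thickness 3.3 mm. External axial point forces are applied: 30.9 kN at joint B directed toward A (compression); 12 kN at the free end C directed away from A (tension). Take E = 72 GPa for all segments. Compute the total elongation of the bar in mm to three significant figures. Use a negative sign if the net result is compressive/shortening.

Internal axial forces (sectioning from the free end, tension +): N_BC = 12 kN, N_AB = -18.9 kN.
A_BC = 295.5 mm².
δ_AB = -18900·619/(476·72000) = -0.3414 mm
δ_BC = 12000·246/(295.5·72000) = 0.1388 mm
δ = Σδ_i = -0.2026 mm.

-0.203 mm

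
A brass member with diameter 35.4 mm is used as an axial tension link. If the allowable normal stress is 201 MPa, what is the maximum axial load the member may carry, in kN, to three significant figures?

198 kN

A = 984.2 mm².
P_max = σ_allow · A = 201 · 984.2 = 197800 N = 197.8 kN.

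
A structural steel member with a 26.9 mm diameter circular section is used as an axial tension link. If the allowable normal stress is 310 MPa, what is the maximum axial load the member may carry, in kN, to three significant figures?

176 kN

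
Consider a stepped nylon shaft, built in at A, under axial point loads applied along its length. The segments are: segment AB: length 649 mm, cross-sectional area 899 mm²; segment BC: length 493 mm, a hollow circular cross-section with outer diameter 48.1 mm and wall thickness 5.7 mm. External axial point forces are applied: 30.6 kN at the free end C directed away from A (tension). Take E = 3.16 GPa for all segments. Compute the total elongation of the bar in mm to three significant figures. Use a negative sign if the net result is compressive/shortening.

Internal axial forces (sectioning from the free end, tension +): N_BC = 30.6 kN, N_AB = 30.6 kN.
A_BC = 759.3 mm².
δ_AB = 30600·649/(899·3160) = 6.991 mm
δ_BC = 30600·493/(759.3·3160) = 6.288 mm
δ = Σδ_i = 13.28 mm.

13.3 mm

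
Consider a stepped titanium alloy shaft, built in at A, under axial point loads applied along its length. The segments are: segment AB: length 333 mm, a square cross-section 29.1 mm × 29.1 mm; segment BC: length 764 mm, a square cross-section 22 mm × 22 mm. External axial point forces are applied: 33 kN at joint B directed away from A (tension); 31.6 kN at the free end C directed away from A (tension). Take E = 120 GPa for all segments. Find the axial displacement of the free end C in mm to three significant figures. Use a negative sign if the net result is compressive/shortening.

0.627 mm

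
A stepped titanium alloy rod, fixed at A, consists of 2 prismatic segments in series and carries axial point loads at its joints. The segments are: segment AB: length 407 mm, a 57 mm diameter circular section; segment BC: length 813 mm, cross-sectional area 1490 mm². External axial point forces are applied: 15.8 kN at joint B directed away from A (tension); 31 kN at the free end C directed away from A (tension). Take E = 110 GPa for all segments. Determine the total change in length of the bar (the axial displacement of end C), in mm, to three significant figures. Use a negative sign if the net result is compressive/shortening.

0.222 mm

Internal axial forces (sectioning from the free end, tension +): N_BC = 31 kN, N_AB = 46.8 kN.
A_AB = 2552 mm².
δ_AB = 46800·407/(2552·110000) = 0.06786 mm
δ_BC = 31000·813/(1490·110000) = 0.1538 mm
δ = Σδ_i = 0.2216 mm.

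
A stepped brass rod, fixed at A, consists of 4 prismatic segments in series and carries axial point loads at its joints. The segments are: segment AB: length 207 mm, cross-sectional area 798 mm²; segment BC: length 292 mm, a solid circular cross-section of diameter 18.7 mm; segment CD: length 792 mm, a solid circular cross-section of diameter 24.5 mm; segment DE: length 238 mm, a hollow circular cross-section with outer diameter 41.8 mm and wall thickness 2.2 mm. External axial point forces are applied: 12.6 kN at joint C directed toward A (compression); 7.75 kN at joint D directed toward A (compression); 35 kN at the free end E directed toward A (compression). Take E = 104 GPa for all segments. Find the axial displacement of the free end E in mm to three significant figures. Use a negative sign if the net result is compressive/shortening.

-1.69 mm

Internal axial forces (sectioning from the free end, tension +): N_DE = -35 kN, N_CD = -42.75 kN, N_BC = -55.35 kN, N_AB = -55.35 kN.
A_BC = 274.6 mm².
A_CD = 471.4 mm².
A_DE = 273.7 mm².
δ_AB = -55350·207/(798·104000) = -0.1381 mm
δ_BC = -55350·292/(274.6·104000) = -0.5658 mm
δ_CD = -42750·792/(471.4·104000) = -0.6906 mm
δ_DE = -35000·238/(273.7·104000) = -0.2926 mm
δ = Σδ_i = -1.687 mm.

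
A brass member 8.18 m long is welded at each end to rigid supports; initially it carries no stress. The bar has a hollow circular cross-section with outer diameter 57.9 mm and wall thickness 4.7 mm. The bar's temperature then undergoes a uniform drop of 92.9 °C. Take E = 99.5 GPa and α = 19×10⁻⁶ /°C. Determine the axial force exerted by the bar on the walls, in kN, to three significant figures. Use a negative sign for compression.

Free thermal expansion αLΔT = 19e-6 · 8180 · -92.9 = -14.44 mm.
The walls impose strain ε = −(-14.44)/8180 = 1.7651e-03; σ = Eε = 99500 · 1.7651e-03 = 175.6 MPa.
Wall reaction R = σ·A = 175.6·785.5 = 138000 N = 138 kN.

138 kN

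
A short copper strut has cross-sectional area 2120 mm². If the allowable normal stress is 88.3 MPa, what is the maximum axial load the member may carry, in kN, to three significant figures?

P_max = σ_allow · A = 88.3 · 2120 = 187200 N = 187.2 kN.

187 kN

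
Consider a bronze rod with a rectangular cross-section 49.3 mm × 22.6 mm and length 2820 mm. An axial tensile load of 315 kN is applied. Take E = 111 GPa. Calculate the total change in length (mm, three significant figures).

A = 1114 mm².
δ_mech = NL/(AE) = 315000·2820/(1114·111000) = 7.183 mm.

7.18 mm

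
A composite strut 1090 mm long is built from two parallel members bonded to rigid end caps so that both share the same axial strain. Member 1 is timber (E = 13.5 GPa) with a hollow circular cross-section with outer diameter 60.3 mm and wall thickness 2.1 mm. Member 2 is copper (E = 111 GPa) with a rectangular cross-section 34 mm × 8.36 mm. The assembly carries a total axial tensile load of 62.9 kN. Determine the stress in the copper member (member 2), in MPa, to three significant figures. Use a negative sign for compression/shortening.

190 MPa

A_1 = 384 mm².
A_2 = 284.2 mm².
Equal strain + equilibrium ⇒ each member carries load in proportion to AE: A₁E₁ = 5184000 N, A₂E₂ = 31550000 N, ΣAE = 36730000 N.
σ₂ = P·E₂/ΣAE = 62900·111000/36730000 = 190.1 MPa.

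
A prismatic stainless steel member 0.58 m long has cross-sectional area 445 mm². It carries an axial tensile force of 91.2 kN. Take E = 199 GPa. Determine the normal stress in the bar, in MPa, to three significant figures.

σ = N/A = 91200/445 = 204.9 MPa.

205 MPa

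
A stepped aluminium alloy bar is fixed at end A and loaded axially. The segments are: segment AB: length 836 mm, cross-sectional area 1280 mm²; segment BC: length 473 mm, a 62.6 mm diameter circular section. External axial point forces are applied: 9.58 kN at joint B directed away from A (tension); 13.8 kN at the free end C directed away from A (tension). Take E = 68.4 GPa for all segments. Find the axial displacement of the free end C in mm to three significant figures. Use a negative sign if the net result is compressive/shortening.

0.254 mm

Internal axial forces (sectioning from the free end, tension +): N_BC = 13.8 kN, N_AB = 23.38 kN.
A_BC = 3078 mm².
δ_AB = 23380·836/(1280·68400) = 0.2232 mm
δ_BC = 13800·473/(3078·68400) = 0.03101 mm
δ = Σδ_i = 0.2543 mm.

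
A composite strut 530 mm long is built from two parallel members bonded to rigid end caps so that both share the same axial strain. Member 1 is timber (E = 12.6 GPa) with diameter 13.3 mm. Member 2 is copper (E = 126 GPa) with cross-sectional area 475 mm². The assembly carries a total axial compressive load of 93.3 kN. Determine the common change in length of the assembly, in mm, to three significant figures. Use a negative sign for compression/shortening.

-0.803 mm

A_1 = 138.9 mm².
Equal strain + equilibrium ⇒ each member carries load in proportion to AE: A₁E₁ = 1751000 N, A₂E₂ = 59850000 N, ΣAE = 61600000 N.
δ = PL/ΣAE = -93300·530/61600000 = -0.8027 mm.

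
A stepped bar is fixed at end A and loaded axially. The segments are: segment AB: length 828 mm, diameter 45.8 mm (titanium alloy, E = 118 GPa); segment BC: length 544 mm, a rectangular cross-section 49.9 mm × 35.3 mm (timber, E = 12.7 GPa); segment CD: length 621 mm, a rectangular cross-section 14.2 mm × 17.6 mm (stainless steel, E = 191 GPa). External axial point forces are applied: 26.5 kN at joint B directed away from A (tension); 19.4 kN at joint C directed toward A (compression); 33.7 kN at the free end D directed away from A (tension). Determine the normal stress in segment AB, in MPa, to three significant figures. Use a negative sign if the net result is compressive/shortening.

Internal axial forces (sectioning from the free end, tension +): N_CD = 33.7 kN, N_BC = 14.3 kN, N_AB = 40.8 kN.
A_AB = 1647 mm².
σ_AB = N_AB/A_AB = 40800/1647 = 24.77 MPa.

24.8 MPa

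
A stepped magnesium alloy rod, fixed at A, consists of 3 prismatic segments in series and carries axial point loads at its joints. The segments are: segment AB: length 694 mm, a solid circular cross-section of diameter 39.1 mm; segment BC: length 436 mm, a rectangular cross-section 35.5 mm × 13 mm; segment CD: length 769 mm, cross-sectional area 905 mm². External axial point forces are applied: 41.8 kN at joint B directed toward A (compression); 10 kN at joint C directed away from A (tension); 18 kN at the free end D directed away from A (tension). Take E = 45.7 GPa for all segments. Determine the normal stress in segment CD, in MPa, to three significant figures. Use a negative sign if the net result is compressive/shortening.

19.9 MPa

Internal axial forces (sectioning from the free end, tension +): N_CD = 18 kN, N_BC = 28 kN, N_AB = -13.8 kN.
σ_CD = N_CD/A_CD = 18000/905 = 19.89 MPa.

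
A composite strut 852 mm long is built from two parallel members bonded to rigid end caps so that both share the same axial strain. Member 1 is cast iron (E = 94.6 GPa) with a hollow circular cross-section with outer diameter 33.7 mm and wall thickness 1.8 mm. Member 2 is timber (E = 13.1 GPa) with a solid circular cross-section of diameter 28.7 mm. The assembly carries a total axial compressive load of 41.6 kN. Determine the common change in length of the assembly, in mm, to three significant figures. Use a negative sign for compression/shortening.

A_1 = 180.4 mm².
A_2 = 646.9 mm².
Equal strain + equilibrium ⇒ each member carries load in proportion to AE: A₁E₁ = 17060000 N, A₂E₂ = 8475000 N, ΣAE = 25540000 N.
δ = PL/ΣAE = -41600·852/25540000 = -1.388 mm.

-1.39 mm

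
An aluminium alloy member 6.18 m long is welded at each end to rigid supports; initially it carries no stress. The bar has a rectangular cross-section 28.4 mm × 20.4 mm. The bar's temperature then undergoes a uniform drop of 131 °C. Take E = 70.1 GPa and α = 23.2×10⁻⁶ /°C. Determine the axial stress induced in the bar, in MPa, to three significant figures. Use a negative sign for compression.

213 MPa

Free thermal expansion αLΔT = 23.2e-6 · 6180 · -131 = -18.78 mm.
The walls impose strain ε = −(-18.78)/6180 = 3.0392e-03; σ = Eε = 70100 · 3.0392e-03 = 213 MPa.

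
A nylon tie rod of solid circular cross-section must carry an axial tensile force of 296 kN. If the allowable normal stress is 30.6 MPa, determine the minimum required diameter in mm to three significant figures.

111 mm

Required area A ≥ P/σ_allow = 296000/30.6 = 9673 mm².
For a solid circular section, d ≥ √(4A/π) = 111 mm.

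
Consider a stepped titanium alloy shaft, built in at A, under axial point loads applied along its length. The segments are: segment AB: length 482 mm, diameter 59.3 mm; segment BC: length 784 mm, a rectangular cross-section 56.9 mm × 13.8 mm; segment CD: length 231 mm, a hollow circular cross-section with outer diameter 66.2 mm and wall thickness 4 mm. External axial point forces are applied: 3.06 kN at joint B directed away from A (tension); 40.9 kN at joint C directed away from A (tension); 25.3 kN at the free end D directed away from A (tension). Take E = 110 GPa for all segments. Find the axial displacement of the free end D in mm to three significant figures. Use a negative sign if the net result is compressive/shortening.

0.779 mm

Internal axial forces (sectioning from the free end, tension +): N_CD = 25.3 kN, N_BC = 66.2 kN, N_AB = 69.26 kN.
A_AB = 2762 mm².
A_BC = 785.2 mm².
A_CD = 781.6 mm².
δ_AB = 69260·482/(2762·110000) = 0.1099 mm
δ_BC = 66200·784/(785.2·110000) = 0.6009 mm
δ_CD = 25300·231/(781.6·110000) = 0.06797 mm
δ = Σδ_i = 0.7787 mm.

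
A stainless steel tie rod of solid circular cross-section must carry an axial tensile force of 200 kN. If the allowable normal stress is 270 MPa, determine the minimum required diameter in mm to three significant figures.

30.7 mm

Required area A ≥ P/σ_allow = 200000/270 = 740.7 mm².
For a solid circular section, d ≥ √(4A/π) = 30.71 mm.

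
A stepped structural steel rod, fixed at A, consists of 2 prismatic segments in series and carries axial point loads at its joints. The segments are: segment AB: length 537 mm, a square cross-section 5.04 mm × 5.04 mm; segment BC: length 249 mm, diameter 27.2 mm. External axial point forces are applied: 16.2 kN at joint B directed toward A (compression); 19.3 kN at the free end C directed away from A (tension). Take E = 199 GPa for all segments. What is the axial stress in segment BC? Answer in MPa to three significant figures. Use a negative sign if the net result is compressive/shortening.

33.2 MPa

Internal axial forces (sectioning from the free end, tension +): N_BC = 19.3 kN, N_AB = 3.1 kN.
A_BC = 581.1 mm².
σ_BC = N_BC/A_BC = 19300/581.1 = 33.21 MPa.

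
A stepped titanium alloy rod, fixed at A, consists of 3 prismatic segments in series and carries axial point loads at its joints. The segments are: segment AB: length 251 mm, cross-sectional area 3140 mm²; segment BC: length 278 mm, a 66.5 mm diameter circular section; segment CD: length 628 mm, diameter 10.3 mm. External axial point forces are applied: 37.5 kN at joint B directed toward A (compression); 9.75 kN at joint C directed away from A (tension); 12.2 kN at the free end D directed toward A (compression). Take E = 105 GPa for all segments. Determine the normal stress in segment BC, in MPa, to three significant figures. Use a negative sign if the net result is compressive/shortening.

Internal axial forces (sectioning from the free end, tension +): N_CD = -12.2 kN, N_BC = -2.45 kN, N_AB = -39.95 kN.
A_BC = 3473 mm².
σ_BC = N_BC/A_BC = -2450/3473 = -0.7054 MPa.

-0.705 MPa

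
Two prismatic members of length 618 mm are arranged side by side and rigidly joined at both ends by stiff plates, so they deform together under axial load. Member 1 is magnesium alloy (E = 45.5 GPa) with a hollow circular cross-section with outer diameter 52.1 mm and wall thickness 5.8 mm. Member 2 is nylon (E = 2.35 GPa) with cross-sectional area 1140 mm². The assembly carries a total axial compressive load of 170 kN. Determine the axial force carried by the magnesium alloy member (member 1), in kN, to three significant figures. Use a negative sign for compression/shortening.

A_1 = 843.6 mm².
Equal strain + equilibrium ⇒ each member carries load in proportion to AE: A₁E₁ = 38390000 N, A₂E₂ = 2679000 N, ΣAE = 41060000 N.
F₁ = P·A₁E₁/ΣAE = -170000·38390000/41060000 = -158900 N.

-159 kN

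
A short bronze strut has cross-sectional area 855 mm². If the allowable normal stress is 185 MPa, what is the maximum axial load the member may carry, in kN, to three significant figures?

P_max = σ_allow · A = 185 · 855 = 158200 N = 158.2 kN.

158 kN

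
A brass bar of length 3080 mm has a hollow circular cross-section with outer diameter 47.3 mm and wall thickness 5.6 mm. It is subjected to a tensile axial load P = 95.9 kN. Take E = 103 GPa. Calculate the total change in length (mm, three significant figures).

3.91 mm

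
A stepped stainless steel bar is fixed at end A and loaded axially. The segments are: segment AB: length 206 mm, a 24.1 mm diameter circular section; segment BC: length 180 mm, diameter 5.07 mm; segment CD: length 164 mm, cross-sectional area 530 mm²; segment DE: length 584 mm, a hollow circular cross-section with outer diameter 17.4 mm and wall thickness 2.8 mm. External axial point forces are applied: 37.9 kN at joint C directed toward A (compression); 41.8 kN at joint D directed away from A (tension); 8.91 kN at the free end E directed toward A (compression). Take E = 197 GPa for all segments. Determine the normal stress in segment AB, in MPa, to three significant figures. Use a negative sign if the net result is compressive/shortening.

Internal axial forces (sectioning from the free end, tension +): N_DE = -8.91 kN, N_CD = 32.89 kN, N_BC = -5.01 kN, N_AB = -5.01 kN.
A_AB = 456.2 mm².
σ_AB = N_AB/A_AB = -5010/456.2 = -10.98 MPa.

-11.0 MPa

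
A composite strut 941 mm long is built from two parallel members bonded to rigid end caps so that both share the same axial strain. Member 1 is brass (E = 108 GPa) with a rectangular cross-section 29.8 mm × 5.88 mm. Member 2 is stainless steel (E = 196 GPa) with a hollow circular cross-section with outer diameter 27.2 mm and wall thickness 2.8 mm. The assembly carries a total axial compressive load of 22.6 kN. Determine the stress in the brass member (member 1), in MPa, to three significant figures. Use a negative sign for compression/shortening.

-40.0 MPa

A_1 = 175.2 mm².
A_2 = 214.6 mm².
Equal strain + equilibrium ⇒ each member carries load in proportion to AE: A₁E₁ = 18920000 N, A₂E₂ = 42070000 N, ΣAE = 60990000 N.
σ₁ = P·E₁/ΣAE = -22600·108000/60990000 = -40.02 MPa.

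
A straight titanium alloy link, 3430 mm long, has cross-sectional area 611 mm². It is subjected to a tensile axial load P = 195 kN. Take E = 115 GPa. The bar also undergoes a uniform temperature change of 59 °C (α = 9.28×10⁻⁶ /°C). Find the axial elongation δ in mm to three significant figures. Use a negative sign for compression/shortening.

11.4 mm

δ_mech = NL/(AE) = 195000·3430/(611·115000) = 9.519 mm.
δ_thermal = αLΔT = 9.28e-6·3430·59 = 1.878 mm.
δ = δ_mech + δ_thermal = 11.4 mm.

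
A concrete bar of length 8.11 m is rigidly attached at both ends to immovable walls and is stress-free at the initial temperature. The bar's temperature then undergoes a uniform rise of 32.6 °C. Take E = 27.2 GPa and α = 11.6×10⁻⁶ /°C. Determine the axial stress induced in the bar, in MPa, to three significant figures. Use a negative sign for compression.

Free thermal expansion αLΔT = 11.6e-6 · 8110 · 32.6 = 3.067 mm.
The walls impose strain ε = −(3.067)/8110 = -3.7816e-04; σ = Eε = 27200 · -3.7816e-04 = -10.29 MPa.

-10.3 MPa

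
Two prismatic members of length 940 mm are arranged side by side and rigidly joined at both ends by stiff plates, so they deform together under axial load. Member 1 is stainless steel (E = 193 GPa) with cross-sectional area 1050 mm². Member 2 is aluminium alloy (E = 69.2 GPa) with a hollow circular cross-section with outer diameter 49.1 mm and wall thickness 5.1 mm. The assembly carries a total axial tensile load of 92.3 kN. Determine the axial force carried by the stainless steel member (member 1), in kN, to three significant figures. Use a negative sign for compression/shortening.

74.4 kN

A_2 = 705 mm².
Equal strain + equilibrium ⇒ each member carries load in proportion to AE: A₁E₁ = 202600000 N, A₂E₂ = 48780000 N, ΣAE = 251400000 N.
F₁ = P·A₁E₁/ΣAE = 92300·202600000/251400000 = 74390 N.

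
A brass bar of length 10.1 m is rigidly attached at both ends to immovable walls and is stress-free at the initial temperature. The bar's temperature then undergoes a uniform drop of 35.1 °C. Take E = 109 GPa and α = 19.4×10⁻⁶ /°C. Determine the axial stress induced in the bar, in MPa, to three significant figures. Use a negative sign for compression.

74.2 MPa

Free thermal expansion αLΔT = 19.4e-6 · 10100 · -35.1 = -6.877 mm.
The walls impose strain ε = −(-6.877)/10100 = 6.8094e-04; σ = Eε = 109000 · 6.8094e-04 = 74.22 MPa.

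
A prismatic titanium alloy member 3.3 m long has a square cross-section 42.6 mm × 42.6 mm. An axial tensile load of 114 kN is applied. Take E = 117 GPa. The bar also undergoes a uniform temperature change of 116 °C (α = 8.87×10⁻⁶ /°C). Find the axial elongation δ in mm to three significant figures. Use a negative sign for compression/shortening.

5.17 mm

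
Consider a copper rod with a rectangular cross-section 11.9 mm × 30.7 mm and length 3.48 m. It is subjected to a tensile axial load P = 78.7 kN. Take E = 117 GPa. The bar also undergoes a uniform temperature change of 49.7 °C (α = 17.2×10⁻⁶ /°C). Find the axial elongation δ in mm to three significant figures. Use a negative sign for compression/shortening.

9.38 mm

A = 365.3 mm².
δ_mech = NL/(AE) = 78700·3480/(365.3·117000) = 6.407 mm.
δ_thermal = αLΔT = 17.2e-6·3480·49.7 = 2.975 mm.
δ = δ_mech + δ_thermal = 9.382 mm.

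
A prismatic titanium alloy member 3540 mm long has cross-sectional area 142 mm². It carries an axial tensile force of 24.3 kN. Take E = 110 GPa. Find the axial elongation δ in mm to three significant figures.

5.51 mm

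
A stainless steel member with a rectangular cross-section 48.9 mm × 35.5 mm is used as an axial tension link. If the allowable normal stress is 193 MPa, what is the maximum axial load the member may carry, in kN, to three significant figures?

A = 1736 mm².
P_max = σ_allow · A = 193 · 1736 = 335000 N = 335 kN.

335 kN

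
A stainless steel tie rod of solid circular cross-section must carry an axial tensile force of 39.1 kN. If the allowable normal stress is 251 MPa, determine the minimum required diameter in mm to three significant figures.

14.1 mm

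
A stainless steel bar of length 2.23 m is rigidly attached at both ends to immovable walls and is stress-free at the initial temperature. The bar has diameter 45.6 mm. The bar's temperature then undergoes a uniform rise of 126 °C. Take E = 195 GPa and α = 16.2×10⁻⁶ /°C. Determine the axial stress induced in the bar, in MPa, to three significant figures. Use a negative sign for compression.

Free thermal expansion αLΔT = 16.2e-6 · 2230 · 126 = 4.552 mm.
The walls impose strain ε = −(4.552)/2230 = -2.0412e-03; σ = Eε = 195000 · -2.0412e-03 = -398 MPa.

-398 MPa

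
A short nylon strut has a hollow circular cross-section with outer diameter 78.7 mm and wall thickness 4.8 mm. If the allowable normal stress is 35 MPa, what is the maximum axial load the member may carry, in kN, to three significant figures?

39.0 kN

A = 1114 mm².
P_max = σ_allow · A = 35 · 1114 = 39000 N = 39 kN.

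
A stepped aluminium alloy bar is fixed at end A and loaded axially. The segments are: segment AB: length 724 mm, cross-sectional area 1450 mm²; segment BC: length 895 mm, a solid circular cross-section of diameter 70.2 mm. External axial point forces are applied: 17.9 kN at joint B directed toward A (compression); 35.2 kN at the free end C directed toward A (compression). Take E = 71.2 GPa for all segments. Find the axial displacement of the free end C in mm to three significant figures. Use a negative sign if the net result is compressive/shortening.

-0.487 mm

Internal axial forces (sectioning from the free end, tension +): N_BC = -35.2 kN, N_AB = -53.1 kN.
A_BC = 3870 mm².
δ_AB = -53100·724/(1450·71200) = -0.3724 mm
δ_BC = -35200·895/(3870·71200) = -0.1143 mm
δ = Σδ_i = -0.4867 mm.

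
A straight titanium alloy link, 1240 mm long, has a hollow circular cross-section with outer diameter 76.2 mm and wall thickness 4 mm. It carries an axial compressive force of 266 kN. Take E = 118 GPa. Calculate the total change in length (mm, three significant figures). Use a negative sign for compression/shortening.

-3.08 mm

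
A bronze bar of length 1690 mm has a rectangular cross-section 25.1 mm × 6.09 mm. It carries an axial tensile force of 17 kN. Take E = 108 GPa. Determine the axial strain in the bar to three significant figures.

0.00103

A = 152.9 mm².
σ = N/A = 111.2 MPa; ε = σ/E = 111.2/108000 = 1.030e-03.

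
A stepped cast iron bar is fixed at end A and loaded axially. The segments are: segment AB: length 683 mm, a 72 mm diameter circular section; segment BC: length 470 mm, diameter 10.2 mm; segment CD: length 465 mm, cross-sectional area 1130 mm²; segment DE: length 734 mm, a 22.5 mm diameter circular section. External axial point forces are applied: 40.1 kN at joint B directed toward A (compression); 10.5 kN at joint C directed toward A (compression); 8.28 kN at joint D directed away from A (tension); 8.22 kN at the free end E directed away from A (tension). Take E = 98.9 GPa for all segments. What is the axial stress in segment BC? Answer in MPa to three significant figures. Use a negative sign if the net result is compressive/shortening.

73.4 MPa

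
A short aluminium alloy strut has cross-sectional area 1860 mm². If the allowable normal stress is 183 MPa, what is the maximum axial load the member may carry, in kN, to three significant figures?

340 kN

P_max = σ_allow · A = 183 · 1860 = 340400 N = 340.4 kN.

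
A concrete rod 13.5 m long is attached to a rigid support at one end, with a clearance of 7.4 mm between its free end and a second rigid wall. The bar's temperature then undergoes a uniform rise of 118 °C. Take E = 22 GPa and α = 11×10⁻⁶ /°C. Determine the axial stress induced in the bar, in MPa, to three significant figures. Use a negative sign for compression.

-16.5 MPa

Free thermal expansion αLΔT = 11e-6 · 13500 · 118 = 17.52 mm.
The walls engage after the gap closes; constrained expansion = 17.52 − 7.4 = 10.12 mm.
The walls impose strain ε = −(10.12)/13500 = -7.4985e-04; σ = Eε = 22000 · -7.4985e-04 = -16.5 MPa.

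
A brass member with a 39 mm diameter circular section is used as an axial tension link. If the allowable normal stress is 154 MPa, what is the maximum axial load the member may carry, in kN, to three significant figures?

A = 1195 mm².
P_max = σ_allow · A = 154 · 1195 = 184000 N = 184 kN.

184 kN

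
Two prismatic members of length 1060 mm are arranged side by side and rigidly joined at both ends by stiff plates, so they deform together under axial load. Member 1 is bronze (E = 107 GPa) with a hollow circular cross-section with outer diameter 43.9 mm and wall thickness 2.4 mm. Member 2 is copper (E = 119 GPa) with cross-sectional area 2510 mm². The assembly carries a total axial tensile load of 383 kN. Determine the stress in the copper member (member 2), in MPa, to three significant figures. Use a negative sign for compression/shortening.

137 MPa

A_1 = 312.9 mm².
Equal strain + equilibrium ⇒ each member carries load in proportion to AE: A₁E₁ = 33480000 N, A₂E₂ = 298700000 N, ΣAE = 332200000 N.
σ₂ = P·E₂/ΣAE = 383000·119000/332200000 = 137.2 MPa.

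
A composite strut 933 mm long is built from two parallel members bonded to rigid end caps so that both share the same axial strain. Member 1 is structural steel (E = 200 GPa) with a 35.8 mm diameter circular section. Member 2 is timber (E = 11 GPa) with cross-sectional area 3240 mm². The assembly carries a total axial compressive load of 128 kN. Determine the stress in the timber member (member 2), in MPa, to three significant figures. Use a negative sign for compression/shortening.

-5.94 MPa

A_1 = 1007 mm².
Equal strain + equilibrium ⇒ each member carries load in proportion to AE: A₁E₁ = 201300000 N, A₂E₂ = 35640000 N, ΣAE = 237000000 N.
σ₂ = P·E₂/ΣAE = -128000·11000/237000000 = -5.942 MPa.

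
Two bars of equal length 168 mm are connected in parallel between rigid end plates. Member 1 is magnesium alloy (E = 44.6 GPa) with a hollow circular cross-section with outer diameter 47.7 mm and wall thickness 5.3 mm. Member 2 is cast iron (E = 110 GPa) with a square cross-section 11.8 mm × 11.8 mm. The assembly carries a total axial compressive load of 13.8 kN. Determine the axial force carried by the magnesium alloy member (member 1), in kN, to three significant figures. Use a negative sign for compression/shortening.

-9.28 kN

A_1 = 706 mm².
A_2 = 139.2 mm².
Equal strain + equilibrium ⇒ each member carries load in proportion to AE: A₁E₁ = 31490000 N, A₂E₂ = 15320000 N, ΣAE = 46800000 N.
F₁ = P·A₁E₁/ΣAE = -13800·31490000/46800000 = -9284 N.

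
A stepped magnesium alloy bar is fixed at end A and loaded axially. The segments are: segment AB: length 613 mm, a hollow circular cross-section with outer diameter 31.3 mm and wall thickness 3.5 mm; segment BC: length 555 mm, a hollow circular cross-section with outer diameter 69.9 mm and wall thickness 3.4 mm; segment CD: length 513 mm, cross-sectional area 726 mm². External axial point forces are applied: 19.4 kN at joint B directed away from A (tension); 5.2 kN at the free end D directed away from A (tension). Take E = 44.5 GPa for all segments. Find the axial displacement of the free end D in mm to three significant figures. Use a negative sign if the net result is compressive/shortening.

1.28 mm

Internal axial forces (sectioning from the free end, tension +): N_CD = 5.2 kN, N_BC = 5.2 kN, N_AB = 24.6 kN.
A_AB = 305.7 mm².
A_BC = 710.3 mm².
δ_AB = 24600·613/(305.7·44500) = 1.109 mm
δ_BC = 5200·555/(710.3·44500) = 0.0913 mm
δ_CD = 5200·513/(726·44500) = 0.08257 mm
δ = Σδ_i = 1.282 mm.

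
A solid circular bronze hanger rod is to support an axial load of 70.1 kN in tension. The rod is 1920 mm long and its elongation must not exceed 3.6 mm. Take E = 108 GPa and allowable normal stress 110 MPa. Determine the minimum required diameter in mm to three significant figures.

Required area A ≥ P/σ_allow = 70100/110 = 637.3 mm².
For a solid circular section, d ≥ √(4A/π) = 28.49 mm.
Elongation limit: A ≥ PL/(Eδ_allow) = 70100·1920/(108000·3.6) = 346.2 mm² ⇒ d ≥ 20.99 mm.
The stress limit governs.

28.5 mm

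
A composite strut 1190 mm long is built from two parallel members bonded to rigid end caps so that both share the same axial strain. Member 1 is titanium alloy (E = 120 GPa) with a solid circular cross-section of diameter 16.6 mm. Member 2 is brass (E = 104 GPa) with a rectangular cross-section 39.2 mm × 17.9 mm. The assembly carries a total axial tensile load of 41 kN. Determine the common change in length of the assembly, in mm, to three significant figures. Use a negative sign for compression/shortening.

A_1 = 216.4 mm².
A_2 = 701.7 mm².
Equal strain + equilibrium ⇒ each member carries load in proportion to AE: A₁E₁ = 25970000 N, A₂E₂ = 72970000 N, ΣAE = 98950000 N.
δ = PL/ΣAE = 41000·1190/98950000 = 0.4931 mm.

0.493 mm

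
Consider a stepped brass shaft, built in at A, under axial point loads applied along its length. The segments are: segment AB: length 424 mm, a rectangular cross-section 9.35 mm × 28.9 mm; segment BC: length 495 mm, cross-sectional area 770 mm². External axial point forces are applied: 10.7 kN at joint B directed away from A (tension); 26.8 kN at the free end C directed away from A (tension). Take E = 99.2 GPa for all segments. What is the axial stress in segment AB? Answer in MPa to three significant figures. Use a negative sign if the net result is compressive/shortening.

139 MPa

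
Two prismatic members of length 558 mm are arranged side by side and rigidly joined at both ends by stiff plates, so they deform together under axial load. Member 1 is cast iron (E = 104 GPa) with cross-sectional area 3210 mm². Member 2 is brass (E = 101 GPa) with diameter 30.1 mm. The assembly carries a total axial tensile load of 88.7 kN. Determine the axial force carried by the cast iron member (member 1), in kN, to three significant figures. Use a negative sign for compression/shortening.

73.0 kN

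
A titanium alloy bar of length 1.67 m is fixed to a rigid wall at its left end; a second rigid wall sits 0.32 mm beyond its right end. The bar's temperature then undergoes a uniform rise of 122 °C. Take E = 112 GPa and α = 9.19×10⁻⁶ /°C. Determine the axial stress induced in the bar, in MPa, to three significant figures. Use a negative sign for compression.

Free thermal expansion αLΔT = 9.19e-6 · 1670 · 122 = 1.872 mm.
The walls engage after the gap closes; constrained expansion = 1.872 − 0.32 = 1.552 mm.
The walls impose strain ε = −(1.552)/1670 = -9.2956e-04; σ = Eε = 112000 · -9.2956e-04 = -104.1 MPa.

-104 MPa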